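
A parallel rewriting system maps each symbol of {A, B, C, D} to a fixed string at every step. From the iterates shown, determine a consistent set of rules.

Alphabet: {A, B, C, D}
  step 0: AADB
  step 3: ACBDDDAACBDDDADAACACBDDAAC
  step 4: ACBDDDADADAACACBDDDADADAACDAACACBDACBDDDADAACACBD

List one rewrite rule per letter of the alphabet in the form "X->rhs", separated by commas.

A->AC, B->D, C->BD, D->DA

  step 3 ⇒ step 4: ACBDDDAACBDDDADAACACBDDAAC ⇒ AC·BD·D·DA·DA·DA·AC·AC·BD·D·DA·DA·DA·AC·DA·AC·AC·BD·AC·BD·D·DA·DA·AC·AC·BD
    A ↦ AC
    B ↦ D
    C ↦ BD
    D ↦ DA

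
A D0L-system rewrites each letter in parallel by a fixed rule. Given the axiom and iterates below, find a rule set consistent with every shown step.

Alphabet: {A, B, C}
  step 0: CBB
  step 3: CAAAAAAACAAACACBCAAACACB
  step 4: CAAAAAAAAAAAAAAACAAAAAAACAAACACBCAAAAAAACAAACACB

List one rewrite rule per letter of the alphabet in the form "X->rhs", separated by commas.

A->AA, B->CB, C->CA

  step 3 ⇒ step 4: CAAAAAAACAAACACBCAAACACB ⇒ CA·AA·AA·AA·AA·AA·AA·AA·CA·AA·AA·AA·CA·AA·CA·CB·CA·AA·AA·AA·CA·AA·CA·CB
    A ↦ AA
    B ↦ CB
    C ↦ CA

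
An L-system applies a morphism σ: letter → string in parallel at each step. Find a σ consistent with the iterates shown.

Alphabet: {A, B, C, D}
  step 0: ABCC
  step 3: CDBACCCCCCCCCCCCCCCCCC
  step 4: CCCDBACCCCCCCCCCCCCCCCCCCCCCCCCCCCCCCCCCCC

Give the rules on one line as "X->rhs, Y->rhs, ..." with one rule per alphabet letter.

A->BA, B->D, C->CC, D->C

  step 3 ⇒ step 4: CDBACCCCCCCCCCCCCCCCCC ⇒ CC·C·D·BA·CC·CC·CC·CC·CC·CC·CC·CC·CC·CC·CC·CC·CC·CC·CC·CC·CC·CC
    A ↦ BA
    B ↦ D
    C ↦ CC
    D ↦ C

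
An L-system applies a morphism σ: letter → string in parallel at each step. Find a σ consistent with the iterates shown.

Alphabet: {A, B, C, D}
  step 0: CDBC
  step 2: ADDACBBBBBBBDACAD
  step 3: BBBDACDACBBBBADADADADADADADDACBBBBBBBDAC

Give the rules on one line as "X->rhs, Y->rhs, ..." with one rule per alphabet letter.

  step 2 ⇒ step 3: ADDACBBBBBBBDACAD ⇒ BBB·DAC·DAC·BBB·B·AD·AD·AD·AD·AD·AD·AD·DAC·BBB·B·BBB·DAC
    A ↦ BBB
    B ↦ AD
    C ↦ B
    D ↦ DAC

A->BBB, B->AD, C->B, D->DAC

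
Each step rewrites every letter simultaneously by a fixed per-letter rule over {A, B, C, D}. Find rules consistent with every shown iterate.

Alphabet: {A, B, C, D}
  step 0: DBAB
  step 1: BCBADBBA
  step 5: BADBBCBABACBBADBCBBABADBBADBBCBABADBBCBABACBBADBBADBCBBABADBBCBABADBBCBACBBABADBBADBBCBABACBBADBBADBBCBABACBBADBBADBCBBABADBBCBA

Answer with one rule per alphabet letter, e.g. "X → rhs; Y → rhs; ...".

A->DB, B->BA, C->CB, D->BC

  step 0 ⇒ step 1: DBAB ⇒ BC·BA·DB·BA
    A ↦ DB
    B ↦ BA
    D ↦ BC
    C ↦ CB  (constrained at step 1)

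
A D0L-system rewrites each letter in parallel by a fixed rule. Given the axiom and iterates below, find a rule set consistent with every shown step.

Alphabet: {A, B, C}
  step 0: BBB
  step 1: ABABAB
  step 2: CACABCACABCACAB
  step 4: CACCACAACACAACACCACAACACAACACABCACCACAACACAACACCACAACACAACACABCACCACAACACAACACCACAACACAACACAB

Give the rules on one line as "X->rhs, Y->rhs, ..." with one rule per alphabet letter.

  step 1 ⇒ step 2: ABABAB ⇒ CAC·AB·CAC·AB·CAC·AB
    A ↦ CAC
    B ↦ AB
    C ↦ AA  (constrained at step 2)

A->CAC, B->AB, C->AA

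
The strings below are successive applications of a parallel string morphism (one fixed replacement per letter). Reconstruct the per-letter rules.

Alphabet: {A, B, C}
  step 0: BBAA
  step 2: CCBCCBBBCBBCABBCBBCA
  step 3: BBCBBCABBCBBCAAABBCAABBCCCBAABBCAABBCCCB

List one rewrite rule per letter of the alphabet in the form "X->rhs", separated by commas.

  step 2 ⇒ step 3: CCBCCBBBCBBCABBCBBCA ⇒ BBC·BBC·A·BBC·BBC·A·A·A·BBC·A·A·BBC·CCB·A·A·BBC·A·A·BBC·CCB
    A ↦ CCB
    B ↦ A
    C ↦ BBC

A->CCB, B->A, C->BBC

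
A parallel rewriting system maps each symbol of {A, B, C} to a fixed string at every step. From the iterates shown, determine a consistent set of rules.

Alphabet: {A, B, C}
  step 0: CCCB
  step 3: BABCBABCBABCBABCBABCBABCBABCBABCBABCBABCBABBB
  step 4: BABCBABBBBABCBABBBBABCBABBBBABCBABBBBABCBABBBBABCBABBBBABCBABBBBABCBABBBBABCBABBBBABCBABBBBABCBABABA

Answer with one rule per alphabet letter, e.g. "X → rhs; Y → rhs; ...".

  step 3 ⇒ step 4: BABCBABCBABCBABCBABCBABCBABCBABCBABCBABCBABBB ⇒ BA·BC·BA·BBB·BA·BC·BA·BBB·BA·BC·BA·BBB·BA·BC·BA·BBB·BA·BC·BA·BBB·BA·BC·BA·BBB·BA·BC·BA·BBB·BA·BC·BA·BBB·BA·BC·BA·BBB·BA·BC·BA·BBB·BA·BC·BA·BA·BA
    A ↦ BC
    B ↦ BA
    C ↦ BBB

A->BC, B->BA, C->BBB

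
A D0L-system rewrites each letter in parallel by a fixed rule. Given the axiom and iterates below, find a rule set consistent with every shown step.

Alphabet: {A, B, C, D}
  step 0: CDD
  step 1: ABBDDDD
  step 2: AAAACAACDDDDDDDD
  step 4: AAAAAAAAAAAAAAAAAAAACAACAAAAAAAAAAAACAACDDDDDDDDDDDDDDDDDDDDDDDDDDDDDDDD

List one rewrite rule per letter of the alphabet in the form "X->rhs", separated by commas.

A->AA, B->AAC, C->ABB, D->DD

  step 1 ⇒ step 2: ABBDDDD ⇒ AA·AAC·AAC·DD·DD·DD·DD
    A ↦ AA
    B ↦ AAC
    D ↦ DD
  step 0 ⇒ step 1: CDD ⇒ ABB·DD·DD
    C ↦ ABB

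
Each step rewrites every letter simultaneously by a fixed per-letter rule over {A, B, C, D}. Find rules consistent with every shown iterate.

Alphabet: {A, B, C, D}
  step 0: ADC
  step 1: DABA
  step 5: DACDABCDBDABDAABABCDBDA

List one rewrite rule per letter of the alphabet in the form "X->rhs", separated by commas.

  step 0 ⇒ step 1: ADC ⇒ DA·B·A
    A ↦ DA
    C ↦ A
    D ↦ B
    B ↦ CD  (constrained at step 1)

A->DA, B->CD, C->A, D->B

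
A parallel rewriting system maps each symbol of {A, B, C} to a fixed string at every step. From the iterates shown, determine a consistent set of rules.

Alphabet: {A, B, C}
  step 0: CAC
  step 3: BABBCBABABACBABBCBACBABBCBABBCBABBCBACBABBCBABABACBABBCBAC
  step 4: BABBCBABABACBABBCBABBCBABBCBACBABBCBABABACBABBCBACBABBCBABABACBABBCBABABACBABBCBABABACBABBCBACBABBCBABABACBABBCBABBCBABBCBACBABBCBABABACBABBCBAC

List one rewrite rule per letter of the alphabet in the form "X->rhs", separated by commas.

A->BBC, B->BA, C->BAC

  step 3 ⇒ step 4: BABBCBABABACBABBCBACBABBCBABBCBABBCBACBABBCBABABACBABBCBAC ⇒ BA·BBC·BA·BA·BAC·BA·BBC·BA·BBC·BA·BBC·BAC·BA·BBC·BA·BA·BAC·BA·BBC·BAC·BA·BBC·BA·BA·BAC·BA·BBC·BA·BA·BAC·BA·BBC·BA·BA·BAC·BA·BBC·BAC·BA·BBC·BA·BA·BAC·BA·BBC·BA·BBC·BA·BBC·BAC·BA·BBC·BA·BA·BAC·BA·BBC·BAC
    A ↦ BBC
    B ↦ BA
    C ↦ BAC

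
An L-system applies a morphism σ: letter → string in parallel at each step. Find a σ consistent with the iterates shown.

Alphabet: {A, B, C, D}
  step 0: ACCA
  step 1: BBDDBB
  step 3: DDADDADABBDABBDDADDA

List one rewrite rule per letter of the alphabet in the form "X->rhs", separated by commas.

A->BB, B->CD, C->D, D->DA

  step 0 ⇒ step 1: ACCA ⇒ BB·D·D·BB
    A ↦ BB
    C ↦ D
    B ↦ CD  (constrained at step 1)
    D ↦ DA  (constrained at step 1)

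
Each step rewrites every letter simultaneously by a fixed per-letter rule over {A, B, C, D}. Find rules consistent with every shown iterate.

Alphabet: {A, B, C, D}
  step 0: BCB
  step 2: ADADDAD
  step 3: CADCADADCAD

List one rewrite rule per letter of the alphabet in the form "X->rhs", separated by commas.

  step 2 ⇒ step 3: ADADDAD ⇒ C·AD·C·AD·AD·C·AD
    A ↦ C
    D ↦ AD
    B ↦ D  (constrained at step 0)
    C ↦ DB  (constrained at step 0)

A->C, B->D, C->DB, D->AD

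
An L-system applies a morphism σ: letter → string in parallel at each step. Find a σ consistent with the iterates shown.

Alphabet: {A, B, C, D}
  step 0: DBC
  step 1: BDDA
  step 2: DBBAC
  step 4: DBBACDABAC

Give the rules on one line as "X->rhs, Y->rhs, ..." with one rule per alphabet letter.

A->AC, B->D, C->DA, D->B

  step 1 ⇒ step 2: BDDA ⇒ D·B·B·AC
    A ↦ AC
    B ↦ D
    D ↦ B
  step 0 ⇒ step 1: DBC ⇒ B·D·DA
    C ↦ DA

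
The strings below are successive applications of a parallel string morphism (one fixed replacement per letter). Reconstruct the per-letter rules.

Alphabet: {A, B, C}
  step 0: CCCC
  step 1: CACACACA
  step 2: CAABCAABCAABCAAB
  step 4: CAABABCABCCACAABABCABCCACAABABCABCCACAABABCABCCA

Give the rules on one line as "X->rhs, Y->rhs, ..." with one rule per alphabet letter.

  step 1 ⇒ step 2: CACACACA ⇒ CA·AB·CA·AB·CA·AB·CA·AB
    A ↦ AB
    C ↦ CA
    B ↦ C  (constrained at step 2)

A->AB, B->C, C->CA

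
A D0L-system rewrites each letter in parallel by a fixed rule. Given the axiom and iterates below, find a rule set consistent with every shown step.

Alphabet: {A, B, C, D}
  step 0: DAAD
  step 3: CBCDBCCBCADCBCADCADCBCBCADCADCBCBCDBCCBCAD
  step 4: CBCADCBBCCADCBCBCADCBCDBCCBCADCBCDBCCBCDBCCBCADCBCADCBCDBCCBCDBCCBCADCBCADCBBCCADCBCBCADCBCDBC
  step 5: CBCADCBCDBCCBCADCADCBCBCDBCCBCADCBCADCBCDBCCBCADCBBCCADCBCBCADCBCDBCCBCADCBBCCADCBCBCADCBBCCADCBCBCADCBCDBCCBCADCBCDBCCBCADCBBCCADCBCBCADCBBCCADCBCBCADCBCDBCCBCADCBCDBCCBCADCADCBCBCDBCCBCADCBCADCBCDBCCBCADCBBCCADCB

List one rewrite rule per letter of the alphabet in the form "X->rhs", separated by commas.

  step 4 ⇒ step 5: CBCADCBBCCADCBCBCADCBCDBCCBCADCBCDBCCBCDBCCBCADCBCADCBCDBCCBCDBCCBCADCBCADCBBCCADCBCBCADCBCDBC ⇒ CB·CAD·CB·CD·BC·CB·CAD·CAD·CB·CB·CD·BC·CB·CAD·CB·CAD·CB·CD·BC·CB·CAD·CB·BC·CAD·CB·CB·CAD·CB·CD·BC·CB·CAD·CB·BC·CAD·CB·CB·CAD·CB·BC·CAD·CB·CB·CAD·CB·CD·BC·CB·CAD·CB·CD·BC·CB·CAD·CB·BC·CAD·CB·CB·CAD·CB·BC·CAD·CB·CB·CAD·CB·CD·BC·CB·CAD·CB·CD·BC·CB·CAD·CAD·CB·CB·CD·BC·CB·CAD·CB·CAD·CB·CD·BC·CB·CAD·CB·BC·CAD·CB
    A ↦ CD
    B ↦ CAD
    C ↦ CB
    D ↦ BC

A->CD, B->CAD, C->CB, D->BC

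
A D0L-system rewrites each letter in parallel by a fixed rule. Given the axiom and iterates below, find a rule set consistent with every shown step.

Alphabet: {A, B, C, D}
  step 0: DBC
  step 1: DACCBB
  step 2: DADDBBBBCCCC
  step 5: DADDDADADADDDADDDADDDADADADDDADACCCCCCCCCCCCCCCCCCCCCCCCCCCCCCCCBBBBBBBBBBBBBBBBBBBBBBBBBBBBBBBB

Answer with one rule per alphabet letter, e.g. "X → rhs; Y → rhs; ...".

  step 1 ⇒ step 2: DACCBB ⇒ DA·DD·BB·BB·CC·CC
    A ↦ DD
    B ↦ CC
    C ↦ BB
    D ↦ DA

A->DD, B->CC, C->BB, D->DA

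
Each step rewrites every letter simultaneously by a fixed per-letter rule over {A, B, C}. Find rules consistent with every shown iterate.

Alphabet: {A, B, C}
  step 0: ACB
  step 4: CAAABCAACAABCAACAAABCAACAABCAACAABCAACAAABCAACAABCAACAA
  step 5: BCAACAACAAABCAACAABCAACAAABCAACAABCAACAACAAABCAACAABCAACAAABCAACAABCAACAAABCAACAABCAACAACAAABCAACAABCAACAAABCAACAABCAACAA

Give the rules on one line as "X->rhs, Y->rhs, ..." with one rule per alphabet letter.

A->CAA, B->A, C->B

  step 4 ⇒ step 5: CAAABCAACAABCAACAAABCAACAABCAACAABCAACAAABCAACAABCAACAA ⇒ B·CAA·CAA·CAA·A·B·CAA·CAA·B·CAA·CAA·A·B·CAA·CAA·B·CAA·CAA·CAA·A·B·CAA·CAA·B·CAA·CAA·A·B·CAA·CAA·B·CAA·CAA·A·B·CAA·CAA·B·CAA·CAA·CAA·A·B·CAA·CAA·B·CAA·CAA·A·B·CAA·CAA·B·CAA·CAA
    A ↦ CAA
    B ↦ A
    C ↦ B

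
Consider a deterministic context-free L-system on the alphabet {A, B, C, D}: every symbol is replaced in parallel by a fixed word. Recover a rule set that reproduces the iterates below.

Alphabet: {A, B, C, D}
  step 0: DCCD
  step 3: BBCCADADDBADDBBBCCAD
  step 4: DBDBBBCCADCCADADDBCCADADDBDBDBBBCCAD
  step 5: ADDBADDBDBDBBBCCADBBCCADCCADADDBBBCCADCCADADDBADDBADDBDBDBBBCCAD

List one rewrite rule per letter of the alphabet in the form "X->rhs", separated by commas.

  step 4 ⇒ step 5: DBDBBBCCADCCADADDBCCADADDBDBDBBBCCAD ⇒ AD·DB·AD·DB·DB·DB·B·B·CC·AD·B·B·CC·AD·CC·AD·AD·DB·B·B·CC·AD·CC·AD·AD·DB·AD·DB·AD·DB·DB·DB·B·B·CC·AD
    A ↦ CC
    B ↦ DB
    C ↦ B
    D ↦ AD

A->CC, B->DB, C->B, D->AD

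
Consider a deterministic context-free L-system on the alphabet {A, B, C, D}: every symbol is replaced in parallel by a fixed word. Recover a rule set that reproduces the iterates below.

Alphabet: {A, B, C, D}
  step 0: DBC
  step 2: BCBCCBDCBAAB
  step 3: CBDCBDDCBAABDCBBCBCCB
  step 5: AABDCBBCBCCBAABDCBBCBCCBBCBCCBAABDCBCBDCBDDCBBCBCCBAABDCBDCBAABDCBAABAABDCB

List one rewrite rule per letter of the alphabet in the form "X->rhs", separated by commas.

  step 2 ⇒ step 3: BCBCCBDCBAAB ⇒ CB·D·CB·D·D·CB·AAB·D·CB·BC·BC·CB
    A ↦ BC
    B ↦ CB
    C ↦ D
    D ↦ AAB

A->BC, B->CB, C->D, D->AAB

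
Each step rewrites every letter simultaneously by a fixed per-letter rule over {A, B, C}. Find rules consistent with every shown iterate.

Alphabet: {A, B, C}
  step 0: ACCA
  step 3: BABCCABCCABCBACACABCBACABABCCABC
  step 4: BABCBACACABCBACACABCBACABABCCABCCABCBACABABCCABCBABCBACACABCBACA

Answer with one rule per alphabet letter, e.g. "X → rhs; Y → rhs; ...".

A->BC, B->BA, C->CA

  step 3 ⇒ step 4: BABCCABCCABCBACACABCBACABABCCABC ⇒ BA·BC·BA·CA·CA·BC·BA·CA·CA·BC·BA·CA·BA·BC·CA·BC·CA·BC·BA·CA·BA·BC·CA·BC·BA·BC·BA·CA·CA·BC·BA·CA
    A ↦ BC
    B ↦ BA
    C ↦ CA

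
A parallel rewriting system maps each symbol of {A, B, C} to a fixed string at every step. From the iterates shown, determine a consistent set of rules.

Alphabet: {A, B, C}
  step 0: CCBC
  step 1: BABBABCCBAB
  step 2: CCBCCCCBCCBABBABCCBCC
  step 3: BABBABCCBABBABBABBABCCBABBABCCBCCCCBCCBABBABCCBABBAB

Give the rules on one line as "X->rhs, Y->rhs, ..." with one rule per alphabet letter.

A->B, B->CC, C->BAB

  step 2 ⇒ step 3: CCBCCCCBCCBABBABCCBCC ⇒ BAB·BAB·CC·BAB·BAB·BAB·BAB·CC·BAB·BAB·CC·B·CC·CC·B·CC·BAB·BAB·CC·BAB·BAB
    A ↦ B
    B ↦ CC
    C ↦ BAB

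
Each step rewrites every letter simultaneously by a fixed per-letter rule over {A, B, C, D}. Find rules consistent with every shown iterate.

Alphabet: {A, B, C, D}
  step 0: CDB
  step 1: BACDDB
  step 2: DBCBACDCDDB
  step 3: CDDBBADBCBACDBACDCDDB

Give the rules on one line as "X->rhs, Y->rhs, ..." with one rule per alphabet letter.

A->C, B->DB, C->BA, D->CD

  step 2 ⇒ step 3: DBCBACDCDDB ⇒ CD·DB·BA·DB·C·BA·CD·BA·CD·CD·DB
    A ↦ C
    B ↦ DB
    C ↦ BA
    D ↦ CD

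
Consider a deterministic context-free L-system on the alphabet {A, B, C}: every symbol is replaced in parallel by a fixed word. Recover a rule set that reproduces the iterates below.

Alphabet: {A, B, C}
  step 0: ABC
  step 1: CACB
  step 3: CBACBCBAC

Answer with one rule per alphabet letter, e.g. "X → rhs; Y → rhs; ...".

A->C, B->A, C->CB

  step 0 ⇒ step 1: ABC ⇒ C·A·CB
    A ↦ C
    B ↦ A
    C ↦ CB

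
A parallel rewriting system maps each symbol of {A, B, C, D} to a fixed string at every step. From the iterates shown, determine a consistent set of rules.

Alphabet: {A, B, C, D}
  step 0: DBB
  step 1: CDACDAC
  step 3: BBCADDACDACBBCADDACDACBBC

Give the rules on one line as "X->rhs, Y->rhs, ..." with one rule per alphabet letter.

  step 0 ⇒ step 1: DBB ⇒ C·DAC·DAC
    B ↦ DAC
    D ↦ C
    A ↦ BB  (constrained at step 1)
    C ↦ AD  (constrained at step 1)

A->BB, B->DAC, C->AD, D->C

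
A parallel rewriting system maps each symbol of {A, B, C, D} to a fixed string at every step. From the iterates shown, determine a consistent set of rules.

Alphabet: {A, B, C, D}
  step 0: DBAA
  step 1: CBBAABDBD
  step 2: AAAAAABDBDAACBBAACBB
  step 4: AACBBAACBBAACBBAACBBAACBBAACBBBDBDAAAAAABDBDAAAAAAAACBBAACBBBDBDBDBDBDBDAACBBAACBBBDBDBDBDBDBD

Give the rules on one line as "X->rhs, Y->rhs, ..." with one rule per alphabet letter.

  step 1 ⇒ step 2: CBBAABDBD ⇒ AA·AA·AA·BD·BD·AA·CBB·AA·CBB
    A ↦ BD
    B ↦ AA
    C ↦ AA
    D ↦ CBB

A->BD, B->AA, C->AA, D->CBB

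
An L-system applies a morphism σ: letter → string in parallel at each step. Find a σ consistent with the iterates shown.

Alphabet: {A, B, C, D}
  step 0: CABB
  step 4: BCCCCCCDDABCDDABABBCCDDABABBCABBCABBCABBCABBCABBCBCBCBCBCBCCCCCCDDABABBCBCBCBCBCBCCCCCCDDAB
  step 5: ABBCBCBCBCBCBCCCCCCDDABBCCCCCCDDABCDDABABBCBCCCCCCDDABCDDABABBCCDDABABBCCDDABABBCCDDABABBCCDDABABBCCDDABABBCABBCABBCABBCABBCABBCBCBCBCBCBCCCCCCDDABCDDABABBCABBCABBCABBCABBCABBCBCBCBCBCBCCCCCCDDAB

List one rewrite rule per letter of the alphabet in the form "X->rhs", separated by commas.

A->CDD, B->AB, C->BC, D->CC

  step 4 ⇒ step 5: BCCCCCCDDABCDDABABBCCDDABABBCABBCABBCABBCABBCABBCBCBCBCBCBCCCCCCDDABABBCBCBCBCBCBCCCCCCDDAB ⇒ AB·BC·BC·BC·BC·BC·BC·CC·CC·CDD·AB·BC·CC·CC·CDD·AB·CDD·AB·AB·BC·BC·CC·CC·CDD·AB·CDD·AB·AB·BC·CDD·AB·AB·BC·CDD·AB·AB·BC·CDD·AB·AB·BC·CDD·AB·AB·BC·CDD·AB·AB·BC·AB·BC·AB·BC·AB·BC·AB·BC·AB·BC·BC·BC·BC·BC·BC·CC·CC·CDD·AB·CDD·AB·AB·BC·AB·BC·AB·BC·AB·BC·AB·BC·AB·BC·BC·BC·BC·BC·BC·CC·CC·CDD·AB
    A ↦ CDD
    B ↦ AB
    C ↦ BC
    D ↦ CC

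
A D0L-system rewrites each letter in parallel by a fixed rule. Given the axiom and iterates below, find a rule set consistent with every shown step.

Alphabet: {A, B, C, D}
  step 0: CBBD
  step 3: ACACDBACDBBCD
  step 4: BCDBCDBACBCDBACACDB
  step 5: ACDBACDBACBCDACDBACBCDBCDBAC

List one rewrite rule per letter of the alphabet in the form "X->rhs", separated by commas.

  step 4 ⇒ step 5: BCDBCDBACBCDBACACDB ⇒ AC·D·B·AC·D·B·AC·BC·D·AC·D·B·AC·BC·D·BC·D·B·AC
    A ↦ BC
    B ↦ AC
    C ↦ D
    D ↦ B

A->BC, B->AC, C->D, D->B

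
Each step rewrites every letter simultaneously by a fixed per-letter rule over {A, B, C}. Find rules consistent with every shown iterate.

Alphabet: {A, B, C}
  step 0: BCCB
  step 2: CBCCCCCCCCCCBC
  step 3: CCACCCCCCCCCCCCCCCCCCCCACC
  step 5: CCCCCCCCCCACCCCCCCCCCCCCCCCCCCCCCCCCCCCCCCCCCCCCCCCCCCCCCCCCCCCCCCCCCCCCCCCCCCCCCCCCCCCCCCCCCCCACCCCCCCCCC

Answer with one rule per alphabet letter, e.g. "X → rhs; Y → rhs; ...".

  step 2 ⇒ step 3: CBCCCCCCCCCCBC ⇒ CC·A·CC·CC·CC·CC·CC·CC·CC·CC·CC·CC·A·CC
    B ↦ A
    C ↦ CC
    A ↦ CBC  (constrained at step 3)

A->CBC, B->A, C->CC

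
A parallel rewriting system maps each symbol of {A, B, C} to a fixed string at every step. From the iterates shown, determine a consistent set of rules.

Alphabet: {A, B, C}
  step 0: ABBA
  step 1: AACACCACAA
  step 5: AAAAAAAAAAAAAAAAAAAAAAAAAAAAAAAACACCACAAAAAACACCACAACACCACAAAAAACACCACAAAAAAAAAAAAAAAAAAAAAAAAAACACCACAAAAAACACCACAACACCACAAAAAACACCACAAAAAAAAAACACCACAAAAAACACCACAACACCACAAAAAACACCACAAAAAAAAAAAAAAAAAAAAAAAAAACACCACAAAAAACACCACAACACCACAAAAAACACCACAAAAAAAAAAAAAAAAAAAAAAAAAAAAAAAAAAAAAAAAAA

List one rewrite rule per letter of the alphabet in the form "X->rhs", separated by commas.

A->AA, B->CAC, C->BBA

  step 0 ⇒ step 1: ABBA ⇒ AA·CAC·CAC·AA
    A ↦ AA
    B ↦ CAC
    C ↦ BBA  (constrained at step 1)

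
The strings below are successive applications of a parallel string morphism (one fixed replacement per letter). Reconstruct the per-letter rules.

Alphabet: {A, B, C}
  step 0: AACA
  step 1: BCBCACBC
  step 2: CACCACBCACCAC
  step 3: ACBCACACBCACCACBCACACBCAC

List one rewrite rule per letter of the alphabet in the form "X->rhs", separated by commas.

A->BC, B->C, C->AC

  step 2 ⇒ step 3: CACCACBCACCAC ⇒ AC·BC·AC·AC·BC·AC·C·AC·BC·AC·AC·BC·AC
    A ↦ BC
    B ↦ C
    C ↦ AC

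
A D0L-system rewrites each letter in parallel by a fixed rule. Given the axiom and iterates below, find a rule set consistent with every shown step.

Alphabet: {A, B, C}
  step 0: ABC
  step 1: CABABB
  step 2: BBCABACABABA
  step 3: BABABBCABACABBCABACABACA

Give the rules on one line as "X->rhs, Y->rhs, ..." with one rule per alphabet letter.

  step 2 ⇒ step 3: BBCABACABABA ⇒ BA·BA·BB·CA·BA·CA·BB·CA·BA·CA·BA·CA
    A ↦ CA
    B ↦ BA
    C ↦ BB

A->CA, B->BA, C->BB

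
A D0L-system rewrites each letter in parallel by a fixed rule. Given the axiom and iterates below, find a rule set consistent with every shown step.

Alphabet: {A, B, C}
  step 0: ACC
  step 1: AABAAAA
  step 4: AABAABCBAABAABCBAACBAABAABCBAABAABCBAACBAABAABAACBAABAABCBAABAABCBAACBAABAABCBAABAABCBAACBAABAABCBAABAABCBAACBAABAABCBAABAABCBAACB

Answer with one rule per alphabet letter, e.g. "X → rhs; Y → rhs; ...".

A->AAB, B->CB, C->AA

  step 0 ⇒ step 1: ACC ⇒ AAB·AA·AA
    A ↦ AAB
    C ↦ AA
    B ↦ CB  (constrained at step 1)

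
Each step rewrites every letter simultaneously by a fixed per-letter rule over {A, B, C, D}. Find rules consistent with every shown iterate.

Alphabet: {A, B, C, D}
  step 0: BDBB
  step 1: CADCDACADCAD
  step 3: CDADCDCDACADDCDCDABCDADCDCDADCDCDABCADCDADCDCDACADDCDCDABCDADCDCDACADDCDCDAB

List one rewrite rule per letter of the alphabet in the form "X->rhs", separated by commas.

  step 0 ⇒ step 1: BDBB ⇒ CAD·CDA·CAD·CAD
    B ↦ CAD
    D ↦ CDA
    A ↦ B  (constrained at step 1)
    C ↦ DCD  (constrained at step 1)

A->B, B->CAD, C->DCD, D->CDA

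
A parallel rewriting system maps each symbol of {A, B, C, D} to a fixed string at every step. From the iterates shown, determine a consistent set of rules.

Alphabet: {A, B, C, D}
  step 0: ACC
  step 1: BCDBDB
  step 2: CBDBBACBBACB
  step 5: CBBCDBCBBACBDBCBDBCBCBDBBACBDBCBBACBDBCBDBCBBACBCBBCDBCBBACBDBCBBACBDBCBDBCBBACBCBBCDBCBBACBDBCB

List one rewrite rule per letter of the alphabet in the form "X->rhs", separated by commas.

  step 1 ⇒ step 2: BCDBDB ⇒ CB·DB·BA·CB·BA·CB
    B ↦ CB
    C ↦ DB
    D ↦ BA
  step 0 ⇒ step 1: ACC ⇒ BC·DB·DB
    A ↦ BC

A->BC, B->CB, C->DB, D->BA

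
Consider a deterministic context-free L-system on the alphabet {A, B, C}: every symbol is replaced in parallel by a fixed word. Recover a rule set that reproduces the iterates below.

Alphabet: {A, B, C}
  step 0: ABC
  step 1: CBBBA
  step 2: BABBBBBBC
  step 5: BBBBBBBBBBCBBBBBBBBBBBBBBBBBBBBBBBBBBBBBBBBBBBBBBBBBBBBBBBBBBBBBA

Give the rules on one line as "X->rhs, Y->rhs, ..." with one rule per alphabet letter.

A->C, B->BB, C->BA

  step 1 ⇒ step 2: CBBBA ⇒ BA·BB·BB·BB·C
    A ↦ C
    B ↦ BB
    C ↦ BA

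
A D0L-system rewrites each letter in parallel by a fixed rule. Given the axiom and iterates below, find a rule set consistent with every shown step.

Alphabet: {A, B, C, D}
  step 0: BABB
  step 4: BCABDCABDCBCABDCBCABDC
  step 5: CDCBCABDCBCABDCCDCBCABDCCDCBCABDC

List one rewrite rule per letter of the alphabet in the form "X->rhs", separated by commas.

A->B, B->C, C->DC, D->AB

  step 4 ⇒ step 5: BCABDCABDCBCABDCBCABDC ⇒ C·DC·B·C·AB·DC·B·C·AB·DC·C·DC·B·C·AB·DC·C·DC·B·C·AB·DC
    A ↦ B
    B ↦ C
    C ↦ DC
    D ↦ AB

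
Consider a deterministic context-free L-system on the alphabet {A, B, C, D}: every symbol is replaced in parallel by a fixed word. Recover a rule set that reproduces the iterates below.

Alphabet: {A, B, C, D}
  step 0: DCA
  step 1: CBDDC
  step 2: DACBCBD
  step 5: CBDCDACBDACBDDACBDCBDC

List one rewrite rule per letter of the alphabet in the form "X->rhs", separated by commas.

  step 1 ⇒ step 2: CBDDC ⇒ D·A·CB·CB·D
    B ↦ A
    C ↦ D
    D ↦ CB
  step 0 ⇒ step 1: DCA ⇒ CB·D·DC
    A ↦ DC

A->DC, B->A, C->D, D->CB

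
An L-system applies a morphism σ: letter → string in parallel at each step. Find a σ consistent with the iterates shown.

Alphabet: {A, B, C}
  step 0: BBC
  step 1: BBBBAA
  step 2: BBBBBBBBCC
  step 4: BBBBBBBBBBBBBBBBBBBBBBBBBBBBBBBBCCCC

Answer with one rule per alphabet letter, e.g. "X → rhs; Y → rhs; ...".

  step 1 ⇒ step 2: BBBBAA ⇒ BB·BB·BB·BB·C·C
    A ↦ C
    B ↦ BB
  step 0 ⇒ step 1: BBC ⇒ BB·BB·AA
    C ↦ AA

A->C, B->BB, C->AA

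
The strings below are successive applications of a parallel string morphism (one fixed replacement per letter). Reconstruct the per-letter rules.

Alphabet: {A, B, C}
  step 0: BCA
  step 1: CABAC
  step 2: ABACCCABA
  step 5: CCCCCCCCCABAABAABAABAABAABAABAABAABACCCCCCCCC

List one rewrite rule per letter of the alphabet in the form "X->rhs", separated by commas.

  step 1 ⇒ step 2: CABAC ⇒ ABA·C·C·C·ABA
    A ↦ C
    B ↦ C
    C ↦ ABA

A->C, B->C, C->ABA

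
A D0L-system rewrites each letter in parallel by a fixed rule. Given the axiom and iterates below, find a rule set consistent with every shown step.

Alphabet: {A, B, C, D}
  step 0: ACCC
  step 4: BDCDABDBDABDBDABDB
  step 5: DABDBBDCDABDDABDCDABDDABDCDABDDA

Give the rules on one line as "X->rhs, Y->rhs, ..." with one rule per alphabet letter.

  step 4 ⇒ step 5: BDCDABDBDABDBDABDB ⇒ DA·BD·B·BD·C·DA·BD·DA·BD·C·DA·BD·DA·BD·C·DA·BD·DA
    A ↦ C
    B ↦ DA
    C ↦ B
    D ↦ BD

A->C, B->DA, C->B, D->BD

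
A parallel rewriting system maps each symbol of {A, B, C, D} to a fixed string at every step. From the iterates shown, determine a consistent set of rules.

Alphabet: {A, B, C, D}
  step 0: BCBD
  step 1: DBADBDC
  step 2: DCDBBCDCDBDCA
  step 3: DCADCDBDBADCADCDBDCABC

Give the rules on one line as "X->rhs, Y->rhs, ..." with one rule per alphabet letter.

  step 2 ⇒ step 3: DCDBBCDCDBDCA ⇒ DC·A·DC·DB·DB·A·DC·A·DC·DB·DC·A·BC
    A ↦ BC
    B ↦ DB
    C ↦ A
    D ↦ DC

A->BC, B->DB, C->A, D->DC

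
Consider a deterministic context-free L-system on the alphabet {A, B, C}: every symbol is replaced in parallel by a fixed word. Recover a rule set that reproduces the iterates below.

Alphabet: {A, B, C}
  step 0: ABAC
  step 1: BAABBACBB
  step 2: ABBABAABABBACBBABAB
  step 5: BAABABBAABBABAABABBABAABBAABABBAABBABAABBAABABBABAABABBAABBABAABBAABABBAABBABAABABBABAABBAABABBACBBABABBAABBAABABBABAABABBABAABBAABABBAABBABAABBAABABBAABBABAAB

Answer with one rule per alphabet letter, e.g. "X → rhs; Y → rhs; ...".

A->BA, B->AB, C->CBB

  step 1 ⇒ step 2: BAABBACBB ⇒ AB·BA·BA·AB·AB·BA·CBB·AB·AB
    A ↦ BA
    B ↦ AB
    C ↦ CBB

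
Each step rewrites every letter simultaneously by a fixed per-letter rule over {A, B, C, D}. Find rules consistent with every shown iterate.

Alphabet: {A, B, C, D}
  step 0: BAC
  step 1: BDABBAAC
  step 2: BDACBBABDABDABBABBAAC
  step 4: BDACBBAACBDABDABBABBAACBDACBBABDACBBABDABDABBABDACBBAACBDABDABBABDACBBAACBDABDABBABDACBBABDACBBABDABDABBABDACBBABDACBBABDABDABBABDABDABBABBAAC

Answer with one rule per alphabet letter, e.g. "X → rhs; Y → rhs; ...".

A->BBA, B->BDA, C->AC, D->C

  step 1 ⇒ step 2: BDABBAAC ⇒ BDA·C·BBA·BDA·BDA·BBA·BBA·AC
    A ↦ BBA
    B ↦ BDA
    C ↦ AC
    D ↦ C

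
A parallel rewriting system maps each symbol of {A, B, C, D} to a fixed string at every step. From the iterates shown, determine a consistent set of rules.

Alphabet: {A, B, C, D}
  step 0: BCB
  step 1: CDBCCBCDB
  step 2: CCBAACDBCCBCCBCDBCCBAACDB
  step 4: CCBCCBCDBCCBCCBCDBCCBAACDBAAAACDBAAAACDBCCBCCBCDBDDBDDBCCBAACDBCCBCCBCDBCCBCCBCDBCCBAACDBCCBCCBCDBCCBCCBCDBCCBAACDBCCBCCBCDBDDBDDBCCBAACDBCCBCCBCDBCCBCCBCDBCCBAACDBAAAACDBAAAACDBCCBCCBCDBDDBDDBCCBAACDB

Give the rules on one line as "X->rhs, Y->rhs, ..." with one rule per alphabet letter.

  step 1 ⇒ step 2: CDBCCBCDB ⇒ CCB·AA·CDB·CCB·CCB·CDB·CCB·AA·CDB
    B ↦ CDB
    C ↦ CCB
    D ↦ AA
    A ↦ DDB  (constrained at step 2)

A->DDB, B->CDB, C->CCB, D->AA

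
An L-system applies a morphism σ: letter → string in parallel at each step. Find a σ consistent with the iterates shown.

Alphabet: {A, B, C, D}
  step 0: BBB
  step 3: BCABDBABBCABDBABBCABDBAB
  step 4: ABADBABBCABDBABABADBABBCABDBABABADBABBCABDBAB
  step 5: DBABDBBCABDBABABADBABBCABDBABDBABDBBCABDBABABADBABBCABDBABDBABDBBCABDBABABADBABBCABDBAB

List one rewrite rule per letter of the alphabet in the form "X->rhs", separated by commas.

A->DB, B->AB, C->A, D->BC

  step 4 ⇒ step 5: ABADBABBCABDBABABADBABBCABDBABABADBABBCABDBAB ⇒ DB·AB·DB·BC·AB·DB·AB·AB·A·DB·AB·BC·AB·DB·AB·DB·AB·DB·BC·AB·DB·AB·AB·A·DB·AB·BC·AB·DB·AB·DB·AB·DB·BC·AB·DB·AB·AB·A·DB·AB·BC·AB·DB·AB
    A ↦ DB
    B ↦ AB
    C ↦ A
    D ↦ BC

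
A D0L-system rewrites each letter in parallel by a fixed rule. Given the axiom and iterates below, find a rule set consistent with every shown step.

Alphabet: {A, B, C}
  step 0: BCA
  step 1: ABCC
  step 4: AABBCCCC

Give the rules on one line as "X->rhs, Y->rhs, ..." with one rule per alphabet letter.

A->CC, B->A, C->B

  step 0 ⇒ step 1: BCA ⇒ A·B·CC
    A ↦ CC
    B ↦ A
    C ↦ B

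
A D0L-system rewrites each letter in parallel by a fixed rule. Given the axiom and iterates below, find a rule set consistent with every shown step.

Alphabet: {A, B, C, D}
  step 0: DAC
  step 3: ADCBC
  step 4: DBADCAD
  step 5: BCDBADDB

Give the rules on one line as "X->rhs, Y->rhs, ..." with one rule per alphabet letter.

A->D, B->C, C->AD, D->B

  step 4 ⇒ step 5: DBADCAD ⇒ B·C·D·B·AD·D·B
    A ↦ D
    B ↦ C
    C ↦ AD
    D ↦ B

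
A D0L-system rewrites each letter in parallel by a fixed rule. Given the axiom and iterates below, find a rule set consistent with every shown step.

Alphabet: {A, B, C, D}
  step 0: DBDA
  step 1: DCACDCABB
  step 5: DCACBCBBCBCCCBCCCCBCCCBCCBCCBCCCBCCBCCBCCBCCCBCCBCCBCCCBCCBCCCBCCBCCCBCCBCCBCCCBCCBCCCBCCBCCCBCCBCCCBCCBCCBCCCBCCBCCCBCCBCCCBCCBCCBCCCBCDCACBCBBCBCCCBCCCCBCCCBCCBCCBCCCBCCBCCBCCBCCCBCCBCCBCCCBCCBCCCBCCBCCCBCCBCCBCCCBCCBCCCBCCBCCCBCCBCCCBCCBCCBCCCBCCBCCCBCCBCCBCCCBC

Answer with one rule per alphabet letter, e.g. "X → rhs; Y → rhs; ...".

A->BB, B->C, C->CBC, D->DCA

  step 0 ⇒ step 1: DBDA ⇒ DCA·C·DCA·BB
    A ↦ BB
    B ↦ C
    D ↦ DCA
    C ↦ CBC  (constrained at step 1)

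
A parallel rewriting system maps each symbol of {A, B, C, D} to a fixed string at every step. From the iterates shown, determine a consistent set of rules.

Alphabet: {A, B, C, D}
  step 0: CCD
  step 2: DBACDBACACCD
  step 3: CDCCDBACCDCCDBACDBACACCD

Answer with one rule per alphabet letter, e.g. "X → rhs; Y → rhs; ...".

  step 2 ⇒ step 3: DBACDBACACCD ⇒ CD·CC·DB·AC·CD·CC·DB·AC·DB·AC·AC·CD
    A ↦ DB
    B ↦ CC
    C ↦ AC
    D ↦ CD

A->DB, B->CC, C->AC, D->CD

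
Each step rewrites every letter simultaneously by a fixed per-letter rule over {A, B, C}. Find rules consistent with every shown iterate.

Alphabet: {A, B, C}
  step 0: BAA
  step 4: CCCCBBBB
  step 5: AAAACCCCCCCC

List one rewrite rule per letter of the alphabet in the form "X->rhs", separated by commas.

  step 4 ⇒ step 5: CCCCBBBB ⇒ A·A·A·A·CC·CC·CC·CC
    B ↦ CC
    C ↦ A
    A ↦ B  (constrained at step 0)

A->B, B->CC, C->A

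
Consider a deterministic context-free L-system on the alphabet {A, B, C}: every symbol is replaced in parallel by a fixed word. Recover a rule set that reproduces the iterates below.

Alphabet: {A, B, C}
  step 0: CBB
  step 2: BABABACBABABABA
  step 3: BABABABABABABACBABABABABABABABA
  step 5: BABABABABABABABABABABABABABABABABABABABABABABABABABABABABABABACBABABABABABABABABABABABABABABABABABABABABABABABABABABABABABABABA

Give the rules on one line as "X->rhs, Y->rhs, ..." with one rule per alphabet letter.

A->BA, B->BA, C->BAC

  step 2 ⇒ step 3: BABABACBABABABA ⇒ BA·BA·BA·BA·BA·BA·BAC·BA·BA·BA·BA·BA·BA·BA·BA
    A ↦ BA
    B ↦ BA
    C ↦ BAC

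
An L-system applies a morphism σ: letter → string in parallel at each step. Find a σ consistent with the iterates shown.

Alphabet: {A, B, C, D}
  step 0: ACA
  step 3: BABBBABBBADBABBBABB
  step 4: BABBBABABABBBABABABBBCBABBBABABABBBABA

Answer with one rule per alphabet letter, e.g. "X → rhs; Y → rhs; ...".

A->BB, B->BA, C->D, D->BC

  step 3 ⇒ step 4: BABBBABBBADBABBBABB ⇒ BA·BB·BA·BA·BA·BB·BA·BA·BA·BB·BC·BA·BB·BA·BA·BA·BB·BA·BA
    A ↦ BB
    B ↦ BA
    D ↦ BC
    C ↦ D  (constrained at step 0)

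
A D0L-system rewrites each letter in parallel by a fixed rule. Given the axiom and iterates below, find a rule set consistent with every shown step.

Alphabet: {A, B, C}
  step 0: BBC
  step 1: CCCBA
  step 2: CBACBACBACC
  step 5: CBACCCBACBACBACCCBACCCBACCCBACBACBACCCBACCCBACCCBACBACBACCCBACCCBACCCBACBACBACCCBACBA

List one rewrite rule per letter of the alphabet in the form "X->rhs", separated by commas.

  step 1 ⇒ step 2: CCCBA ⇒ CBA·CBA·CBA·C·C
    A ↦ C
    B ↦ C
    C ↦ CBA

A->C, B->C, C->CBA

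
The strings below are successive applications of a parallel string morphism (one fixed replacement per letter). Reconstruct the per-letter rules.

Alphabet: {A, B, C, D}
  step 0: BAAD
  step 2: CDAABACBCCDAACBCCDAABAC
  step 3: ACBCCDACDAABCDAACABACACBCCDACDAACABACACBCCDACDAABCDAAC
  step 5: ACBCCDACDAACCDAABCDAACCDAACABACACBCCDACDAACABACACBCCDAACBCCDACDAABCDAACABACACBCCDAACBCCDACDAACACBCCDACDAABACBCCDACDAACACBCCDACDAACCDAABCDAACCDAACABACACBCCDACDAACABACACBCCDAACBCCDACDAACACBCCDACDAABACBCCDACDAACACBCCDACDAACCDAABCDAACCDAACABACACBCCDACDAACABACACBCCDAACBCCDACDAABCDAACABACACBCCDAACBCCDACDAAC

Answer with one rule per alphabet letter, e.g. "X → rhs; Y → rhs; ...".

A->CDA, B->AB, C->AC, D->BC

  step 2 ⇒ step 3: CDAABACBCCDAACBCCDAABAC ⇒ AC·BC·CDA·CDA·AB·CDA·AC·AB·AC·AC·BC·CDA·CDA·AC·AB·AC·AC·BC·CDA·CDA·AB·CDA·AC
    A ↦ CDA
    B ↦ AB
    C ↦ AC
    D ↦ BC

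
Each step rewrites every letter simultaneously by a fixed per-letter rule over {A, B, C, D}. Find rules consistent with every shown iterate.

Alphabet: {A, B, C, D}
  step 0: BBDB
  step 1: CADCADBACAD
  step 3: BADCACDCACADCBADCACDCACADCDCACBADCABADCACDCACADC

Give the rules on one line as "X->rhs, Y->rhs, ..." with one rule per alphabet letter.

A->C, B->CAD, C->DCA, D->BA

  step 0 ⇒ step 1: BBDB ⇒ CAD·CAD·BA·CAD
    B ↦ CAD
    D ↦ BA
    A ↦ C  (constrained at step 1)
    C ↦ DCA  (constrained at step 1)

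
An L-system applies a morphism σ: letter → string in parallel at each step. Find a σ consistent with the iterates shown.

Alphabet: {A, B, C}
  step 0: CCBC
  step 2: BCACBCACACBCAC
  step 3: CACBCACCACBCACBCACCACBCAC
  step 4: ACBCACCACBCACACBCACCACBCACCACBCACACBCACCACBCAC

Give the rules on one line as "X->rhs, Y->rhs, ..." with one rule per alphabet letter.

  step 3 ⇒ step 4: CACBCACCACBCACBCACCACBCAC ⇒ AC·BC·AC·C·AC·BC·AC·AC·BC·AC·C·AC·BC·AC·C·AC·BC·AC·AC·BC·AC·C·AC·BC·AC
    A ↦ BC
    B ↦ C
    C ↦ AC

A->BC, B->C, C->AC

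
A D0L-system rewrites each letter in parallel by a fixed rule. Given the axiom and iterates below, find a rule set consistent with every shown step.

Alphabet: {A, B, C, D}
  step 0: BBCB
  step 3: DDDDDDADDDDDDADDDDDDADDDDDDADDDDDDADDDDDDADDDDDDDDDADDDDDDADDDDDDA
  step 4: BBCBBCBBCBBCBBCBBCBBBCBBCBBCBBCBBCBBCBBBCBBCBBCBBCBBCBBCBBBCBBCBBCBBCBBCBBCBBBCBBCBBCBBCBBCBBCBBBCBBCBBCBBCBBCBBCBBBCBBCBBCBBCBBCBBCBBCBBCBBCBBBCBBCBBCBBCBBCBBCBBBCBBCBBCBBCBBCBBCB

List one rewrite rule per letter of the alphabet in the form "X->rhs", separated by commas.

A->B, B->DDD, C->A, D->BBC

  step 3 ⇒ step 4: DDDDDDADDDDDDADDDDDDADDDDDDADDDDDDADDDDDDADDDDDDDDDADDDDDDADDDDDDA ⇒ BBC·BBC·BBC·BBC·BBC·BBC·B·BBC·BBC·BBC·BBC·BBC·BBC·B·BBC·BBC·BBC·BBC·BBC·BBC·B·BBC·BBC·BBC·BBC·BBC·BBC·B·BBC·BBC·BBC·BBC·BBC·BBC·B·BBC·BBC·BBC·BBC·BBC·BBC·B·BBC·BBC·BBC·BBC·BBC·BBC·BBC·BBC·BBC·B·BBC·BBC·BBC·BBC·BBC·BBC·B·BBC·BBC·BBC·BBC·BBC·BBC·B
    A ↦ B
    D ↦ BBC
    B ↦ DDD  (constrained at step 0)
    C ↦ A  (constrained at step 0)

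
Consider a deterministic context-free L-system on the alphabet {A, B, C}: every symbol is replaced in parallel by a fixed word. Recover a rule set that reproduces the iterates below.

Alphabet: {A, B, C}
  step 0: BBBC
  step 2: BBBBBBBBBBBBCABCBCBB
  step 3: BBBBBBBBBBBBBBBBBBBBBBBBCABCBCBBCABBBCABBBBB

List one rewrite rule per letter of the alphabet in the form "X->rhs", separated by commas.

  step 2 ⇒ step 3: BBBBBBBBBBBBCABCBCBB ⇒ BB·BB·BB·BB·BB·BB·BB·BB·BB·BB·BB·BB·CAB·CBC·BB·CAB·BB·CAB·BB·BB
    A ↦ CBC
    B ↦ BB
    C ↦ CAB

A->CBC, B->BB, C->CAB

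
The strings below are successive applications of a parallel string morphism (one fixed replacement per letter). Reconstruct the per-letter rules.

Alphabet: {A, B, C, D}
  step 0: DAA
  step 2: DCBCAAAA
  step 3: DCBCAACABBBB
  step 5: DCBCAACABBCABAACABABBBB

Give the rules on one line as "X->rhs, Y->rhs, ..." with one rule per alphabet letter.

A->B, B->A, C->CA, D->DCB

  step 2 ⇒ step 3: DCBCAAAA ⇒ DCB·CA·A·CA·B·B·B·B
    A ↦ B
    B ↦ A
    C ↦ CA
    D ↦ DCB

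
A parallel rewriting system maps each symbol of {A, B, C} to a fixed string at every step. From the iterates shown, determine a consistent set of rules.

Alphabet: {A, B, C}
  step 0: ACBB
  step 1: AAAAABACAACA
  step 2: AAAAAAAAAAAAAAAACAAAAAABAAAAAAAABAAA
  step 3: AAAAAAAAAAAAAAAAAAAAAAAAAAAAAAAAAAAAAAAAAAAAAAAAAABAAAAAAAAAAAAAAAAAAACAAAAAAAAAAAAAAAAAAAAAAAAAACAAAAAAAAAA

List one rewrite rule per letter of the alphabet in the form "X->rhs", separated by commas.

A->AAA, B->ACA, C->AAB

  step 2 ⇒ step 3: AAAAAAAAAAAAAAAACAAAAAABAAAAAAAABAAA ⇒ AAA·AAA·AAA·AAA·AAA·AAA·AAA·AAA·AAA·AAA·AAA·AAA·AAA·AAA·AAA·AAA·AAB·AAA·AAA·AAA·AAA·AAA·AAA·ACA·AAA·AAA·AAA·AAA·AAA·AAA·AAA·AAA·ACA·AAA·AAA·AAA
    A ↦ AAA
    B ↦ ACA
    C ↦ AAB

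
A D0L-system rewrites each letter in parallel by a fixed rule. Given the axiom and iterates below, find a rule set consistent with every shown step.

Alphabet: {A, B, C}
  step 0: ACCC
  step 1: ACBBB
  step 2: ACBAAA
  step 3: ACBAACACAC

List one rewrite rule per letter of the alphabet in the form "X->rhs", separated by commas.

  step 2 ⇒ step 3: ACBAAA ⇒ AC·B·A·AC·AC·AC
    A ↦ AC
    B ↦ A
    C ↦ B

A->AC, B->A, C->B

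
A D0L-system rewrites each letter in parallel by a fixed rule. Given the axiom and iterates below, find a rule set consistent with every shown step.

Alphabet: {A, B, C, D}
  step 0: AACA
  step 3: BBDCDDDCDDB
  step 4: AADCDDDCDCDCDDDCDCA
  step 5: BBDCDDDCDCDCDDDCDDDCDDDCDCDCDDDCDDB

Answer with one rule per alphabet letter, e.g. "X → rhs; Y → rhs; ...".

  step 4 ⇒ step 5: AADCDDDCDCDCDDDCDCA ⇒ B·B·DC·DD·DC·DC·DC·DD·DC·DD·DC·DD·DC·DC·DC·DD·DC·DD·B
    A ↦ B
    C ↦ DD
    D ↦ DC
  step 3 ⇒ step 4: BBDCDDDCDDB ⇒ A·A·DC·DD·DC·DC·DC·DD·DC·DC·A
    B ↦ A

A->B, B->A, C->DD, D->DC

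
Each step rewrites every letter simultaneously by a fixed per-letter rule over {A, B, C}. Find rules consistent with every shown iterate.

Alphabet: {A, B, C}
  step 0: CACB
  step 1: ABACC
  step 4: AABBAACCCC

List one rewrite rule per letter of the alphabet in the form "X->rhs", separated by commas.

A->B, B->CC, C->A

  step 0 ⇒ step 1: CACB ⇒ A·B·A·CC
    A ↦ B
    B ↦ CC
    C ↦ A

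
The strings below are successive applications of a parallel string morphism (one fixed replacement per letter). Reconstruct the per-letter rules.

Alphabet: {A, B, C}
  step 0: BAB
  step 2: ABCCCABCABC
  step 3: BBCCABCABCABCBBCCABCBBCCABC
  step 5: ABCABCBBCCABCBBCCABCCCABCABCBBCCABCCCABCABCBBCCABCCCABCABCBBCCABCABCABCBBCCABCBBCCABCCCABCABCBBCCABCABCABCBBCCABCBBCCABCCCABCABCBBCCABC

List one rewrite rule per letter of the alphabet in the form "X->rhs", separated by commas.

A->BBC, B->C, C->ABC

  step 2 ⇒ step 3: ABCCCABCABC ⇒ BBC·C·ABC·ABC·ABC·BBC·C·ABC·BBC·C·ABC
    A ↦ BBC
    B ↦ C
    C ↦ ABC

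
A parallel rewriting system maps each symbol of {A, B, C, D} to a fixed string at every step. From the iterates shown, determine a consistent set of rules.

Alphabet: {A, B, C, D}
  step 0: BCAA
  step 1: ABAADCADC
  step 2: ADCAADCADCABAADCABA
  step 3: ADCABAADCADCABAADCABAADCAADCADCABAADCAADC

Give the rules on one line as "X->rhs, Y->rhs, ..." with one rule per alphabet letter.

  step 2 ⇒ step 3: ADCAADCADCABAADCABA ⇒ ADC·A·BA·ADC·ADC·A·BA·ADC·A·BA·ADC·A·ADC·ADC·A·BA·ADC·A·ADC
    A ↦ ADC
    B ↦ A
    C ↦ BA
    D ↦ A

A->ADC, B->A, C->BA, D->A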